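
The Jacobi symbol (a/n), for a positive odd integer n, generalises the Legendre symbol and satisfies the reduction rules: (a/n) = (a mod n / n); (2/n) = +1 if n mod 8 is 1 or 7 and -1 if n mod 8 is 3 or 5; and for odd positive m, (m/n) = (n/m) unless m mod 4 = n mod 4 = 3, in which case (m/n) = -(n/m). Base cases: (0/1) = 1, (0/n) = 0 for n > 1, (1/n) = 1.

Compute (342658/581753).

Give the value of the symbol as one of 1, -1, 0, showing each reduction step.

factor out 2^1: 342658 = 2^1·171329; with 581753 mod 8 = 1, (2/581753) = +1; sign now +1; continue with (171329/581753)
flip (171329/581753) -> (581753/171329): both odd, 171329 mod 4 = 1, 581753 mod 4 = 1, so the flip contributes +1; sign now +1
(581753/171329): 581753 mod 171329 = 67766, so (581753/171329) = (67766/171329)
factor out 2^1: 67766 = 2^1·33883; with 171329 mod 8 = 1, (2/171329) = +1; sign now +1; continue with (33883/171329)
flip (33883/171329) -> (171329/33883): both odd, 33883 mod 4 = 3, 171329 mod 4 = 1, so the flip contributes +1; sign now +1
(171329/33883): 171329 mod 33883 = 1914, so (171329/33883) = (1914/33883)
factor out 2^1: 1914 = 2^1·957; with 33883 mod 8 = 3, (2/33883) = -1; sign now -1; continue with (957/33883)
flip (957/33883) -> (33883/957): both odd, 957 mod 4 = 1, 33883 mod 4 = 3, so the flip contributes +1; sign now -1
(33883/957): 33883 mod 957 = 388, so (33883/957) = (388/957)
factor out 2^2: 388 = 2^2·97; with 957 mod 8 = 5, (2/957) = -1; sign now -1; continue with (97/957)
flip (97/957) -> (957/97): both odd, 97 mod 4 = 1, 957 mod 4 = 1, so the flip contributes +1; sign now -1
(957/97): 957 mod 97 = 84, so (957/97) = (84/97)
factor out 2^2: 84 = 2^2·21; with 97 mod 8 = 1, (2/97) = +1; sign now -1; continue with (21/97)
flip (21/97) -> (97/21): both odd, 21 mod 4 = 1, 97 mod 4 = 1, so the flip contributes +1; sign now -1
(97/21): 97 mod 21 = 13, so (97/21) = (13/21)
flip (13/21) -> (21/13): both odd, 13 mod 4 = 1, 21 mod 4 = 1, so the flip contributes +1; sign now -1
(21/13): 21 mod 13 = 8, so (21/13) = (8/13)
factor out 2^3: 8 = 2^3·1; with 13 mod 8 = 5, (2/13) = -1; sign now +1; continue with (1/13)
reached (1/13) = 1, so the symbol is +1

1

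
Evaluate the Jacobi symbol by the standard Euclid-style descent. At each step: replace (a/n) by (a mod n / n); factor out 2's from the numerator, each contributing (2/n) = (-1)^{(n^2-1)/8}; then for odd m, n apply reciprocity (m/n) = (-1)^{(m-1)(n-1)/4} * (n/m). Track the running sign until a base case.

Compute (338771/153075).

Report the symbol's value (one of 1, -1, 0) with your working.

(338771/153075) = (32621/153075)   [reduce mod 153075]
reciprocity: (32621/153075) = +1·(153075/32621) since 32621 mod 4 = 1, 153075 mod 4 = 3; sign now +1
(153075/32621) = (22591/32621)   [reduce mod 32621]
reciprocity: (22591/32621) = +1·(32621/22591) since 22591 mod 4 = 3, 32621 mod 4 = 1; sign now +1
(32621/22591) = (10030/22591)   [reduce mod 22591]
10030 = 2^1·5015; (2/22591) = +1 since 22591 mod 8 = 7, so (10030/22591) = (+1)^1·(5015/22591); sign now +1
reciprocity: (5015/22591) = -1·(22591/5015) since 5015 mod 4 = 3, 22591 mod 4 = 3; sign now -1
(22591/5015) = (2531/5015)   [reduce mod 5015]
reciprocity: (2531/5015) = -1·(5015/2531) since 2531 mod 4 = 3, 5015 mod 4 = 3; sign now +1
(5015/2531) = (2484/2531)   [reduce mod 2531]
2484 = 2^2·621; (2/2531) = -1 since 2531 mod 8 = 3, so (2484/2531) = (-1)^2·(621/2531); sign now +1
reciprocity: (621/2531) = +1·(2531/621) since 621 mod 4 = 1, 2531 mod 4 = 3; sign now +1
(2531/621) = (47/621)   [reduce mod 621]
reciprocity: (47/621) = +1·(621/47) since 47 mod 4 = 3, 621 mod 4 = 1; sign now +1
(621/47) = (10/47)   [reduce mod 47]
10 = 2^1·5; (2/47) = +1 since 47 mod 8 = 7, so (10/47) = (+1)^1·(5/47); sign now +1
reciprocity: (5/47) = +1·(47/5) since 5 mod 4 = 1, 47 mod 4 = 3; sign now +1
(47/5) = (2/5)   [reduce mod 5]
2 = 2^1·1; (2/5) = -1 since 5 mod 8 = 5, so (2/5) = (-1)^1·(1/5); sign now -1
(1/5) = 1; final value = sign = -1

-1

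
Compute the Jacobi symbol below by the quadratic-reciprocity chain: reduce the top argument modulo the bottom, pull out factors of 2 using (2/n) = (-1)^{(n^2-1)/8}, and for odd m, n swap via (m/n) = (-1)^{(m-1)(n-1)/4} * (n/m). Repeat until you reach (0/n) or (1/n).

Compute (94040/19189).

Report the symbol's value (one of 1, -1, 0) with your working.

-1

(94040/19189): 94040 mod 19189 = 17284, so (94040/19189) = (17284/19189)
factor out 2^2: 17284 = 2^2·4321; with 19189 mod 8 = 5, (2/19189) = -1; sign now +1; continue with (4321/19189)
flip (4321/19189) -> (19189/4321): both odd, 4321 mod 4 = 1, 19189 mod 4 = 1, so the flip contributes +1; sign now +1
(19189/4321): 19189 mod 4321 = 1905, so (19189/4321) = (1905/4321)
flip (1905/4321) -> (4321/1905): both odd, 1905 mod 4 = 1, 4321 mod 4 = 1, so the flip contributes +1; sign now +1
(4321/1905): 4321 mod 1905 = 511, so (4321/1905) = (511/1905)
flip (511/1905) -> (1905/511): both odd, 511 mod 4 = 3, 1905 mod 4 = 1, so the flip contributes +1; sign now +1
(1905/511): 1905 mod 511 = 372, so (1905/511) = (372/511)
factor out 2^2: 372 = 2^2·93; with 511 mod 8 = 7, (2/511) = +1; sign now +1; continue with (93/511)
flip (93/511) -> (511/93): both odd, 93 mod 4 = 1, 511 mod 4 = 3, so the flip contributes +1; sign now +1
(511/93): 511 mod 93 = 46, so (511/93) = (46/93)
factor out 2^1: 46 = 2^1·23; with 93 mod 8 = 5, (2/93) = -1; sign now -1; continue with (23/93)
flip (23/93) -> (93/23): both odd, 23 mod 4 = 3, 93 mod 4 = 1, so the flip contributes +1; sign now -1
(93/23): 93 mod 23 = 1, so (93/23) = (1/23)
reached (1/23) = 1, so the symbol is -1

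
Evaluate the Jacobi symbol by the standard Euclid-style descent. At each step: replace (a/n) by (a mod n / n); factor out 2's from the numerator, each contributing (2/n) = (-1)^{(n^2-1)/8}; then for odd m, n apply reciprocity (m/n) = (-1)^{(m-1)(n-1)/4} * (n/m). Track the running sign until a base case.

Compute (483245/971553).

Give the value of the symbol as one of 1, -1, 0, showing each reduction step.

reciprocity: (483245/971553) = +1·(971553/483245) since 483245 mod 4 = 1, 971553 mod 4 = 1; sign now +1
(971553/483245) = (5063/483245)   [reduce mod 483245]
reciprocity: (5063/483245) = +1·(483245/5063) since 5063 mod 4 = 3, 483245 mod 4 = 1; sign now +1
(483245/5063) = (2260/5063)   [reduce mod 5063]
2260 = 2^2·565; (2/5063) = +1 since 5063 mod 8 = 7, so (2260/5063) = (+1)^2·(565/5063); sign now +1
reciprocity: (565/5063) = +1·(5063/565) since 565 mod 4 = 1, 5063 mod 4 = 3; sign now +1
(5063/565) = (543/565)   [reduce mod 565]
reciprocity: (543/565) = +1·(565/543) since 543 mod 4 = 3, 565 mod 4 = 1; sign now +1
(565/543) = (22/543)   [reduce mod 543]
22 = 2^1·11; (2/543) = +1 since 543 mod 8 = 7, so (22/543) = (+1)^1·(11/543); sign now +1
reciprocity: (11/543) = -1·(543/11) since 11 mod 4 = 3, 543 mod 4 = 3; sign now -1
(543/11) = (4/11)   [reduce mod 11]
4 = 2^2·1; (2/11) = -1 since 11 mod 8 = 3, so (4/11) = (-1)^2·(1/11); sign now -1
(1/11) = 1; final value = sign = -1

-1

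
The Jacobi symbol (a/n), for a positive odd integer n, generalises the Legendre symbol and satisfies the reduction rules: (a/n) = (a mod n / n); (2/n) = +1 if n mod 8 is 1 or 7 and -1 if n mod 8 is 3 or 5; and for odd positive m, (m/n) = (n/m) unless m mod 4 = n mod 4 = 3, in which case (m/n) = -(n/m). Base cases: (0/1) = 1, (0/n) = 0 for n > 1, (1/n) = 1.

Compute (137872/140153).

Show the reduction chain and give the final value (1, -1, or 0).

1

137872 = 2^4·8617; (2/140153) = +1 since 140153 mod 8 = 1, so (137872/140153) = (+1)^4·(8617/140153); sign now +1
reciprocity: (8617/140153) = +1·(140153/8617) since 8617 mod 4 = 1, 140153 mod 4 = 1; sign now +1
(140153/8617) = (2281/8617)   [reduce mod 8617]
reciprocity: (2281/8617) = +1·(8617/2281) since 2281 mod 4 = 1, 8617 mod 4 = 1; sign now +1
(8617/2281) = (1774/2281)   [reduce mod 2281]
1774 = 2^1·887; (2/2281) = +1 since 2281 mod 8 = 1, so (1774/2281) = (+1)^1·(887/2281); sign now +1
reciprocity: (887/2281) = +1·(2281/887) since 887 mod 4 = 3, 2281 mod 4 = 1; sign now +1
(2281/887) = (507/887)   [reduce mod 887]
reciprocity: (507/887) = -1·(887/507) since 507 mod 4 = 3, 887 mod 4 = 3; sign now -1
(887/507) = (380/507)   [reduce mod 507]
380 = 2^2·95; (2/507) = -1 since 507 mod 8 = 3, so (380/507) = (-1)^2·(95/507); sign now -1
reciprocity: (95/507) = -1·(507/95) since 95 mod 4 = 3, 507 mod 4 = 3; sign now +1
(507/95) = (32/95)   [reduce mod 95]
32 = 2^5·1; (2/95) = +1 since 95 mod 8 = 7, so (32/95) = (+1)^5·(1/95); sign now +1
(1/95) = 1; final value = sign = +1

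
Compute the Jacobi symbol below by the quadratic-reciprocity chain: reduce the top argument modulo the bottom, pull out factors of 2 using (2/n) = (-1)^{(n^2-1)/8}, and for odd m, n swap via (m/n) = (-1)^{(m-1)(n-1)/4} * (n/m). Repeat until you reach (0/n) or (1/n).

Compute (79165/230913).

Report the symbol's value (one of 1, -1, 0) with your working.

-1

reciprocity: (79165/230913) = +1·(230913/79165) since 79165 mod 4 = 1, 230913 mod 4 = 1; sign now +1
(230913/79165) = (72583/79165)   [reduce mod 79165]
reciprocity: (72583/79165) = +1·(79165/72583) since 72583 mod 4 = 3, 79165 mod 4 = 1; sign now +1
(79165/72583) = (6582/72583)   [reduce mod 72583]
6582 = 2^1·3291; (2/72583) = +1 since 72583 mod 8 = 7, so (6582/72583) = (+1)^1·(3291/72583); sign now +1
reciprocity: (3291/72583) = -1·(72583/3291) since 3291 mod 4 = 3, 72583 mod 4 = 3; sign now -1
(72583/3291) = (181/3291)   [reduce mod 3291]
reciprocity: (181/3291) = +1·(3291/181) since 181 mod 4 = 1, 3291 mod 4 = 3; sign now -1
(3291/181) = (33/181)   [reduce mod 181]
reciprocity: (33/181) = +1·(181/33) since 33 mod 4 = 1, 181 mod 4 = 1; sign now -1
(181/33) = (16/33)   [reduce mod 33]
16 = 2^4·1; (2/33) = +1 since 33 mod 8 = 1, so (16/33) = (+1)^4·(1/33); sign now -1
(1/33) = 1; final value = sign = -1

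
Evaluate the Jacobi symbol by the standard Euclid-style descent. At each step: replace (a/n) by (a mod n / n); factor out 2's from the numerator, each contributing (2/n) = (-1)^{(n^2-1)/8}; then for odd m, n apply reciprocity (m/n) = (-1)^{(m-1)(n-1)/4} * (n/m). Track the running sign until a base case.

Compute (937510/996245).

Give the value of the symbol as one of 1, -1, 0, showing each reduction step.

937510 = 2^1·468755; (2/996245) = -1 since 996245 mod 8 = 5, so (937510/996245) = (-1)^1·(468755/996245); sign now -1
reciprocity: (468755/996245) = +1·(996245/468755) since 468755 mod 4 = 3, 996245 mod 4 = 1; sign now -1
(996245/468755) = (58735/468755)   [reduce mod 468755]
reciprocity: (58735/468755) = -1·(468755/58735) since 58735 mod 4 = 3, 468755 mod 4 = 3; sign now +1
(468755/58735) = (57610/58735)   [reduce mod 58735]
57610 = 2^1·28805; (2/58735) = +1 since 58735 mod 8 = 7, so (57610/58735) = (+1)^1·(28805/58735); sign now +1
reciprocity: (28805/58735) = +1·(58735/28805) since 28805 mod 4 = 1, 58735 mod 4 = 3; sign now +1
(58735/28805) = (1125/28805)   [reduce mod 28805]
reciprocity: (1125/28805) = +1·(28805/1125) since 1125 mod 4 = 1, 28805 mod 4 = 1; sign now +1
(28805/1125) = (680/1125)   [reduce mod 1125]
680 = 2^3·85; (2/1125) = -1 since 1125 mod 8 = 5, so (680/1125) = (-1)^3·(85/1125); sign now -1
reciprocity: (85/1125) = +1·(1125/85) since 85 mod 4 = 1, 1125 mod 4 = 1; sign now -1
(1125/85) = (20/85)   [reduce mod 85]
20 = 2^2·5; (2/85) = -1 since 85 mod 8 = 5, so (20/85) = (-1)^2·(5/85); sign now -1
reciprocity: (5/85) = +1·(85/5) since 5 mod 4 = 1, 85 mod 4 = 1; sign now -1
(85/5) = (0/5)   [reduce mod 5]
(0/5) = 0   [gcd(a, n) > 1]; final value = 0

0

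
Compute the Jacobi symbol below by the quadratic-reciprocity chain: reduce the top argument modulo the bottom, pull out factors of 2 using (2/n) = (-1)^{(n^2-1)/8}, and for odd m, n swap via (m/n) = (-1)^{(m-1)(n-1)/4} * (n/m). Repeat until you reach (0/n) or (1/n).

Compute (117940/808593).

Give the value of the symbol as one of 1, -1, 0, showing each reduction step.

factor out 2^2: 117940 = 2^2·29485; with 808593 mod 8 = 1, (2/808593) = +1; sign now +1; continue with (29485/808593)
flip (29485/808593) -> (808593/29485): both odd, 29485 mod 4 = 1, 808593 mod 4 = 1, so the flip contributes +1; sign now +1
(808593/29485): 808593 mod 29485 = 12498, so (808593/29485) = (12498/29485)
factor out 2^1: 12498 = 2^1·6249; with 29485 mod 8 = 5, (2/29485) = -1; sign now -1; continue with (6249/29485)
flip (6249/29485) -> (29485/6249): both odd, 6249 mod 4 = 1, 29485 mod 4 = 1, so the flip contributes +1; sign now -1
(29485/6249): 29485 mod 6249 = 4489, so (29485/6249) = (4489/6249)
flip (4489/6249) -> (6249/4489): both odd, 4489 mod 4 = 1, 6249 mod 4 = 1, so the flip contributes +1; sign now -1
(6249/4489): 6249 mod 4489 = 1760, so (6249/4489) = (1760/4489)
factor out 2^5: 1760 = 2^5·55; with 4489 mod 8 = 1, (2/4489) = +1; sign now -1; continue with (55/4489)
flip (55/4489) -> (4489/55): both odd, 55 mod 4 = 3, 4489 mod 4 = 1, so the flip contributes +1; sign now -1
(4489/55): 4489 mod 55 = 34, so (4489/55) = (34/55)
factor out 2^1: 34 = 2^1·17; with 55 mod 8 = 7, (2/55) = +1; sign now -1; continue with (17/55)
flip (17/55) -> (55/17): both odd, 17 mod 4 = 1, 55 mod 4 = 3, so the flip contributes +1; sign now -1
(55/17): 55 mod 17 = 4, so (55/17) = (4/17)
factor out 2^2: 4 = 2^2·1; with 17 mod 8 = 1, (2/17) = +1; sign now -1; continue with (1/17)
reached (1/17) = 1, so the symbol is -1

-1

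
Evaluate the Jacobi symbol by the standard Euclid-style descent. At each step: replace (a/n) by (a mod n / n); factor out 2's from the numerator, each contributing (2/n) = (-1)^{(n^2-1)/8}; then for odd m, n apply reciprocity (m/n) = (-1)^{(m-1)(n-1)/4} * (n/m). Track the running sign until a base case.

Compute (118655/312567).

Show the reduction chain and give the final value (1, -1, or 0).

-1

reciprocity: (118655/312567) = -1·(312567/118655) since 118655 mod 4 = 3, 312567 mod 4 = 3; sign now -1
(312567/118655) = (75257/118655)   [reduce mod 118655]
reciprocity: (75257/118655) = +1·(118655/75257) since 75257 mod 4 = 1, 118655 mod 4 = 3; sign now -1
(118655/75257) = (43398/75257)   [reduce mod 75257]
43398 = 2^1·21699; (2/75257) = +1 since 75257 mod 8 = 1, so (43398/75257) = (+1)^1·(21699/75257); sign now -1
reciprocity: (21699/75257) = +1·(75257/21699) since 21699 mod 4 = 3, 75257 mod 4 = 1; sign now -1
(75257/21699) = (10160/21699)   [reduce mod 21699]
10160 = 2^4·635; (2/21699) = -1 since 21699 mod 8 = 3, so (10160/21699) = (-1)^4·(635/21699); sign now -1
reciprocity: (635/21699) = -1·(21699/635) since 635 mod 4 = 3, 21699 mod 4 = 3; sign now +1
(21699/635) = (109/635)   [reduce mod 635]
reciprocity: (109/635) = +1·(635/109) since 109 mod 4 = 1, 635 mod 4 = 3; sign now +1
(635/109) = (90/109)   [reduce mod 109]
90 = 2^1·45; (2/109) = -1 since 109 mod 8 = 5, so (90/109) = (-1)^1·(45/109); sign now -1
reciprocity: (45/109) = +1·(109/45) since 45 mod 4 = 1, 109 mod 4 = 1; sign now -1
(109/45) = (19/45)   [reduce mod 45]
reciprocity: (19/45) = +1·(45/19) since 19 mod 4 = 3, 45 mod 4 = 1; sign now -1
(45/19) = (7/19)   [reduce mod 19]
reciprocity: (7/19) = -1·(19/7) since 7 mod 4 = 3, 19 mod 4 = 3; sign now +1
(19/7) = (5/7)   [reduce mod 7]
reciprocity: (5/7) = +1·(7/5) since 5 mod 4 = 1, 7 mod 4 = 3; sign now +1
(7/5) = (2/5)   [reduce mod 5]
2 = 2^1·1; (2/5) = -1 since 5 mod 8 = 5, so (2/5) = (-1)^1·(1/5); sign now -1
(1/5) = 1; final value = sign = -1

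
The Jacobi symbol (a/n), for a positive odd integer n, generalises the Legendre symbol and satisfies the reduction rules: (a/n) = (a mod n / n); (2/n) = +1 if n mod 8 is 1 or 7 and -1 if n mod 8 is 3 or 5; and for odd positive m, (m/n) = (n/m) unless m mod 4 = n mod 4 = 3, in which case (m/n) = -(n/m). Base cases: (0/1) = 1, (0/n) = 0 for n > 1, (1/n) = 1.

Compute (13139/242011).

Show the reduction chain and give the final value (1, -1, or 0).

0

flip (13139/242011) -> (242011/13139): both odd, 13139 mod 4 = 3, 242011 mod 4 = 3, so the flip contributes -1; sign now -1
(242011/13139): 242011 mod 13139 = 5509, so (242011/13139) = (5509/13139)
flip (5509/13139) -> (13139/5509): both odd, 5509 mod 4 = 1, 13139 mod 4 = 3, so the flip contributes +1; sign now -1
(13139/5509): 13139 mod 5509 = 2121, so (13139/5509) = (2121/5509)
flip (2121/5509) -> (5509/2121): both odd, 2121 mod 4 = 1, 5509 mod 4 = 1, so the flip contributes +1; sign now -1
(5509/2121): 5509 mod 2121 = 1267, so (5509/2121) = (1267/2121)
flip (1267/2121) -> (2121/1267): both odd, 1267 mod 4 = 3, 2121 mod 4 = 1, so the flip contributes +1; sign now -1
(2121/1267): 2121 mod 1267 = 854, so (2121/1267) = (854/1267)
factor out 2^1: 854 = 2^1·427; with 1267 mod 8 = 3, (2/1267) = -1; sign now +1; continue with (427/1267)
flip (427/1267) -> (1267/427): both odd, 427 mod 4 = 3, 1267 mod 4 = 3, so the flip contributes -1; sign now -1
(1267/427): 1267 mod 427 = 413, so (1267/427) = (413/427)
flip (413/427) -> (427/413): both odd, 413 mod 4 = 1, 427 mod 4 = 3, so the flip contributes +1; sign now -1
(427/413): 427 mod 413 = 14, so (427/413) = (14/413)
factor out 2^1: 14 = 2^1·7; with 413 mod 8 = 5, (2/413) = -1; sign now +1; continue with (7/413)
flip (7/413) -> (413/7): both odd, 7 mod 4 = 3, 413 mod 4 = 1, so the flip contributes +1; sign now +1
(413/7): 413 mod 7 = 0, so (413/7) = (0/7)
reached (0/7); gcd(a, n) > 1, so (0/7) = 0 and the symbol is 0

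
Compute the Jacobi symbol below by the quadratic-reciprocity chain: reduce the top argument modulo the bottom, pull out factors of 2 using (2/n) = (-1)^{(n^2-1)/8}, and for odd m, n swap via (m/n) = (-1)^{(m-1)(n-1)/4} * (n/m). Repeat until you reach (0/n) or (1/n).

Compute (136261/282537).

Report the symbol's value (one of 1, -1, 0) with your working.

1

flip (136261/282537) -> (282537/136261): both odd, 136261 mod 4 = 1, 282537 mod 4 = 1, so the flip contributes +1; sign now +1
(282537/136261): 282537 mod 136261 = 10015, so (282537/136261) = (10015/136261)
flip (10015/136261) -> (136261/10015): both odd, 10015 mod 4 = 3, 136261 mod 4 = 1, so the flip contributes +1; sign now +1
(136261/10015): 136261 mod 10015 = 6066, so (136261/10015) = (6066/10015)
factor out 2^1: 6066 = 2^1·3033; with 10015 mod 8 = 7, (2/10015) = +1; sign now +1; continue with (3033/10015)
flip (3033/10015) -> (10015/3033): both odd, 3033 mod 4 = 1, 10015 mod 4 = 3, so the flip contributes +1; sign now +1
(10015/3033): 10015 mod 3033 = 916, so (10015/3033) = (916/3033)
factor out 2^2: 916 = 2^2·229; with 3033 mod 8 = 1, (2/3033) = +1; sign now +1; continue with (229/3033)
flip (229/3033) -> (3033/229): both odd, 229 mod 4 = 1, 3033 mod 4 = 1, so the flip contributes +1; sign now +1
(3033/229): 3033 mod 229 = 56, so (3033/229) = (56/229)
factor out 2^3: 56 = 2^3·7; with 229 mod 8 = 5, (2/229) = -1; sign now -1; continue with (7/229)
flip (7/229) -> (229/7): both odd, 7 mod 4 = 3, 229 mod 4 = 1, so the flip contributes +1; sign now -1
(229/7): 229 mod 7 = 5, so (229/7) = (5/7)
flip (5/7) -> (7/5): both odd, 5 mod 4 = 1, 7 mod 4 = 3, so the flip contributes +1; sign now -1
(7/5): 7 mod 5 = 2, so (7/5) = (2/5)
factor out 2^1: 2 = 2^1·1; with 5 mod 8 = 5, (2/5) = -1; sign now +1; continue with (1/5)
reached (1/5) = 1, so the symbol is +1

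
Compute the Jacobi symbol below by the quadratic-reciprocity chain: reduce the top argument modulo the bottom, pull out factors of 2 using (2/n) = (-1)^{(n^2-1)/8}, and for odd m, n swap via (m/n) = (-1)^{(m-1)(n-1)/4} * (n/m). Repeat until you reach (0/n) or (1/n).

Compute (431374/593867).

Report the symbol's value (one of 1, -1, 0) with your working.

431374 = 2^1·215687; (2/593867) = -1 since 593867 mod 8 = 3, so (431374/593867) = (-1)^1·(215687/593867); sign now -1
reciprocity: (215687/593867) = -1·(593867/215687) since 215687 mod 4 = 3, 593867 mod 4 = 3; sign now +1
(593867/215687) = (162493/215687)   [reduce mod 215687]
reciprocity: (162493/215687) = +1·(215687/162493) since 162493 mod 4 = 1, 215687 mod 4 = 3; sign now +1
(215687/162493) = (53194/162493)   [reduce mod 162493]
53194 = 2^1·26597; (2/162493) = -1 since 162493 mod 8 = 5, so (53194/162493) = (-1)^1·(26597/162493); sign now -1
reciprocity: (26597/162493) = +1·(162493/26597) since 26597 mod 4 = 1, 162493 mod 4 = 1; sign now -1
(162493/26597) = (2911/26597)   [reduce mod 26597]
reciprocity: (2911/26597) = +1·(26597/2911) since 2911 mod 4 = 3, 26597 mod 4 = 1; sign now -1
(26597/2911) = (398/2911)   [reduce mod 2911]
398 = 2^1·199; (2/2911) = +1 since 2911 mod 8 = 7, so (398/2911) = (+1)^1·(199/2911); sign now -1
reciprocity: (199/2911) = -1·(2911/199) since 199 mod 4 = 3, 2911 mod 4 = 3; sign now +1
(2911/199) = (125/199)   [reduce mod 199]
reciprocity: (125/199) = +1·(199/125) since 125 mod 4 = 1, 199 mod 4 = 3; sign now +1
(199/125) = (74/125)   [reduce mod 125]
74 = 2^1·37; (2/125) = -1 since 125 mod 8 = 5, so (74/125) = (-1)^1·(37/125); sign now -1
reciprocity: (37/125) = +1·(125/37) since 37 mod 4 = 1, 125 mod 4 = 1; sign now -1
(125/37) = (14/37)   [reduce mod 37]
14 = 2^1·7; (2/37) = -1 since 37 mod 8 = 5, so (14/37) = (-1)^1·(7/37); sign now +1
reciprocity: (7/37) = +1·(37/7) since 7 mod 4 = 3, 37 mod 4 = 1; sign now +1
(37/7) = (2/7)   [reduce mod 7]
2 = 2^1·1; (2/7) = +1 since 7 mod 8 = 7, so (2/7) = (+1)^1·(1/7); sign now +1
(1/7) = 1; final value = sign = +1

1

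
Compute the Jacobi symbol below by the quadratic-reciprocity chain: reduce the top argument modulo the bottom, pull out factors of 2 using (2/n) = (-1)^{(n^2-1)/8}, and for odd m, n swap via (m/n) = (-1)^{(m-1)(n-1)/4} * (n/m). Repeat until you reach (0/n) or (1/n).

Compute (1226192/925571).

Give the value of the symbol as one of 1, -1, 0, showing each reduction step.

1

(1226192/925571): 1226192 mod 925571 = 300621, so (1226192/925571) = (300621/925571)
flip (300621/925571) -> (925571/300621): both odd, 300621 mod 4 = 1, 925571 mod 4 = 3, so the flip contributes +1; sign now +1
(925571/300621): 925571 mod 300621 = 23708, so (925571/300621) = (23708/300621)
factor out 2^2: 23708 = 2^2·5927; with 300621 mod 8 = 5, (2/300621) = -1; sign now +1; continue with (5927/300621)
flip (5927/300621) -> (300621/5927): both odd, 5927 mod 4 = 3, 300621 mod 4 = 1, so the flip contributes +1; sign now +1
(300621/5927): 300621 mod 5927 = 4271, so (300621/5927) = (4271/5927)
flip (4271/5927) -> (5927/4271): both odd, 4271 mod 4 = 3, 5927 mod 4 = 3, so the flip contributes -1; sign now -1
(5927/4271): 5927 mod 4271 = 1656, so (5927/4271) = (1656/4271)
factor out 2^3: 1656 = 2^3·207; with 4271 mod 8 = 7, (2/4271) = +1; sign now -1; continue with (207/4271)
flip (207/4271) -> (4271/207): both odd, 207 mod 4 = 3, 4271 mod 4 = 3, so the flip contributes -1; sign now +1
(4271/207): 4271 mod 207 = 131, so (4271/207) = (131/207)
flip (131/207) -> (207/131): both odd, 131 mod 4 = 3, 207 mod 4 = 3, so the flip contributes -1; sign now -1
(207/131): 207 mod 131 = 76, so (207/131) = (76/131)
factor out 2^2: 76 = 2^2·19; with 131 mod 8 = 3, (2/131) = -1; sign now -1; continue with (19/131)
flip (19/131) -> (131/19): both odd, 19 mod 4 = 3, 131 mod 4 = 3, so the flip contributes -1; sign now +1
(131/19): 131 mod 19 = 17, so (131/19) = (17/19)
flip (17/19) -> (19/17): both odd, 17 mod 4 = 1, 19 mod 4 = 3, so the flip contributes +1; sign now +1
(19/17): 19 mod 17 = 2, so (19/17) = (2/17)
factor out 2^1: 2 = 2^1·1; with 17 mod 8 = 1, (2/17) = +1; sign now +1; continue with (1/17)
reached (1/17) = 1, so the symbol is +1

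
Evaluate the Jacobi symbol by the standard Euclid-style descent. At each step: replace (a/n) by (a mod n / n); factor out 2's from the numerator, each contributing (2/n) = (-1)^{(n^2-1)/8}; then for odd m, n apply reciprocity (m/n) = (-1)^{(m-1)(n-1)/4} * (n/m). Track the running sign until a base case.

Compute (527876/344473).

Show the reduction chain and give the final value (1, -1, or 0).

(527876/344473): 527876 mod 344473 = 183403, so (527876/344473) = (183403/344473)
flip (183403/344473) -> (344473/183403): both odd, 183403 mod 4 = 3, 344473 mod 4 = 1, so the flip contributes +1; sign now +1
(344473/183403): 344473 mod 183403 = 161070, so (344473/183403) = (161070/183403)
factor out 2^1: 161070 = 2^1·80535; with 183403 mod 8 = 3, (2/183403) = -1; sign now -1; continue with (80535/183403)
flip (80535/183403) -> (183403/80535): both odd, 80535 mod 4 = 3, 183403 mod 4 = 3, so the flip contributes -1; sign now +1
(183403/80535): 183403 mod 80535 = 22333, so (183403/80535) = (22333/80535)
flip (22333/80535) -> (80535/22333): both odd, 22333 mod 4 = 1, 80535 mod 4 = 3, so the flip contributes +1; sign now +1
(80535/22333): 80535 mod 22333 = 13536, so (80535/22333) = (13536/22333)
factor out 2^5: 13536 = 2^5·423; with 22333 mod 8 = 5, (2/22333) = -1; sign now -1; continue with (423/22333)
flip (423/22333) -> (22333/423): both odd, 423 mod 4 = 3, 22333 mod 4 = 1, so the flip contributes +1; sign now -1
(22333/423): 22333 mod 423 = 337, so (22333/423) = (337/423)
flip (337/423) -> (423/337): both odd, 337 mod 4 = 1, 423 mod 4 = 3, so the flip contributes +1; sign now -1
(423/337): 423 mod 337 = 86, so (423/337) = (86/337)
factor out 2^1: 86 = 2^1·43; with 337 mod 8 = 1, (2/337) = +1; sign now -1; continue with (43/337)
flip (43/337) -> (337/43): both odd, 43 mod 4 = 3, 337 mod 4 = 1, so the flip contributes +1; sign now -1
(337/43): 337 mod 43 = 36, so (337/43) = (36/43)
factor out 2^2: 36 = 2^2·9; with 43 mod 8 = 3, (2/43) = -1; sign now -1; continue with (9/43)
flip (9/43) -> (43/9): both odd, 9 mod 4 = 1, 43 mod 4 = 3, so the flip contributes +1; sign now -1
(43/9): 43 mod 9 = 7, so (43/9) = (7/9)
flip (7/9) -> (9/7): both odd, 7 mod 4 = 3, 9 mod 4 = 1, so the flip contributes +1; sign now -1
(9/7): 9 mod 7 = 2, so (9/7) = (2/7)
factor out 2^1: 2 = 2^1·1; with 7 mod 8 = 7, (2/7) = +1; sign now -1; continue with (1/7)
reached (1/7) = 1, so the symbol is -1

-1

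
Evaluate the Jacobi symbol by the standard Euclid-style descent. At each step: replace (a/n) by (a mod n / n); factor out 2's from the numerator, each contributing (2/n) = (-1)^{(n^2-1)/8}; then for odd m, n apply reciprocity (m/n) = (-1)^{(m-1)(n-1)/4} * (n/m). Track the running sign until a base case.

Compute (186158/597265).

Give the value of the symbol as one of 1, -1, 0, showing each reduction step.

186158 = 2^1·93079; (2/597265) = +1 since 597265 mod 8 = 1, so (186158/597265) = (+1)^1·(93079/597265); sign now +1
reciprocity: (93079/597265) = +1·(597265/93079) since 93079 mod 4 = 3, 597265 mod 4 = 1; sign now +1
(597265/93079) = (38791/93079)   [reduce mod 93079]
reciprocity: (38791/93079) = -1·(93079/38791) since 38791 mod 4 = 3, 93079 mod 4 = 3; sign now -1
(93079/38791) = (15497/38791)   [reduce mod 38791]
reciprocity: (15497/38791) = +1·(38791/15497) since 15497 mod 4 = 1, 38791 mod 4 = 3; sign now -1
(38791/15497) = (7797/15497)   [reduce mod 15497]
reciprocity: (7797/15497) = +1·(15497/7797) since 7797 mod 4 = 1, 15497 mod 4 = 1; sign now -1
(15497/7797) = (7700/7797)   [reduce mod 7797]
7700 = 2^2·1925; (2/7797) = -1 since 7797 mod 8 = 5, so (7700/7797) = (-1)^2·(1925/7797); sign now -1
reciprocity: (1925/7797) = +1·(7797/1925) since 1925 mod 4 = 1, 7797 mod 4 = 1; sign now -1
(7797/1925) = (97/1925)   [reduce mod 1925]
reciprocity: (97/1925) = +1·(1925/97) since 97 mod 4 = 1, 1925 mod 4 = 1; sign now -1
(1925/97) = (82/97)   [reduce mod 97]
82 = 2^1·41; (2/97) = +1 since 97 mod 8 = 1, so (82/97) = (+1)^1·(41/97); sign now -1
reciprocity: (41/97) = +1·(97/41) since 41 mod 4 = 1, 97 mod 4 = 1; sign now -1
(97/41) = (15/41)   [reduce mod 41]
reciprocity: (15/41) = +1·(41/15) since 15 mod 4 = 3, 41 mod 4 = 1; sign now -1
(41/15) = (11/15)   [reduce mod 15]
reciprocity: (11/15) = -1·(15/11) since 11 mod 4 = 3, 15 mod 4 = 3; sign now +1
(15/11) = (4/11)   [reduce mod 11]
4 = 2^2·1; (2/11) = -1 since 11 mod 8 = 3, so (4/11) = (-1)^2·(1/11); sign now +1
(1/11) = 1; final value = sign = +1

1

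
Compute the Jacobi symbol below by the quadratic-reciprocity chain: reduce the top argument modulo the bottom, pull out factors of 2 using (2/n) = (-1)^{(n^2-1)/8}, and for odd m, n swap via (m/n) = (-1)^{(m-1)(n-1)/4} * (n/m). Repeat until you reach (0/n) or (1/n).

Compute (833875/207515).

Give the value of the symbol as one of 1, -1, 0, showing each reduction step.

0

(833875/207515) = (3815/207515)   [reduce mod 207515]
reciprocity: (3815/207515) = -1·(207515/3815) since 3815 mod 4 = 3, 207515 mod 4 = 3; sign now -1
(207515/3815) = (1505/3815)   [reduce mod 3815]
reciprocity: (1505/3815) = +1·(3815/1505) since 1505 mod 4 = 1, 3815 mod 4 = 3; sign now -1
(3815/1505) = (805/1505)   [reduce mod 1505]
reciprocity: (805/1505) = +1·(1505/805) since 805 mod 4 = 1, 1505 mod 4 = 1; sign now -1
(1505/805) = (700/805)   [reduce mod 805]
700 = 2^2·175; (2/805) = -1 since 805 mod 8 = 5, so (700/805) = (-1)^2·(175/805); sign now -1
reciprocity: (175/805) = +1·(805/175) since 175 mod 4 = 3, 805 mod 4 = 1; sign now -1
(805/175) = (105/175)   [reduce mod 175]
reciprocity: (105/175) = +1·(175/105) since 105 mod 4 = 1, 175 mod 4 = 3; sign now -1
(175/105) = (70/105)   [reduce mod 105]
70 = 2^1·35; (2/105) = +1 since 105 mod 8 = 1, so (70/105) = (+1)^1·(35/105); sign now -1
reciprocity: (35/105) = +1·(105/35) since 35 mod 4 = 3, 105 mod 4 = 1; sign now -1
(105/35) = (0/35)   [reduce mod 35]
(0/35) = 0   [gcd(a, n) > 1]; final value = 0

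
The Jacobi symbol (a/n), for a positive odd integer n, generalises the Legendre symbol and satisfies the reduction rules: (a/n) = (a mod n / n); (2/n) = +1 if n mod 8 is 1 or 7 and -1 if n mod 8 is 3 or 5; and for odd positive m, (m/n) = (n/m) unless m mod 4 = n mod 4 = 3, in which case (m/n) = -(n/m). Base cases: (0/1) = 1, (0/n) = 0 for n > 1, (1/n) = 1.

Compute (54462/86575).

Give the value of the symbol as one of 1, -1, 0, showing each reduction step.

factor out 2^1: 54462 = 2^1·27231; with 86575 mod 8 = 7, (2/86575) = +1; sign now +1; continue with (27231/86575)
flip (27231/86575) -> (86575/27231): both odd, 27231 mod 4 = 3, 86575 mod 4 = 3, so the flip contributes -1; sign now -1
(86575/27231): 86575 mod 27231 = 4882, so (86575/27231) = (4882/27231)
factor out 2^1: 4882 = 2^1·2441; with 27231 mod 8 = 7, (2/27231) = +1; sign now -1; continue with (2441/27231)
flip (2441/27231) -> (27231/2441): both odd, 2441 mod 4 = 1, 27231 mod 4 = 3, so the flip contributes +1; sign now -1
(27231/2441): 27231 mod 2441 = 380, so (27231/2441) = (380/2441)
factor out 2^2: 380 = 2^2·95; with 2441 mod 8 = 1, (2/2441) = +1; sign now -1; continue with (95/2441)
flip (95/2441) -> (2441/95): both odd, 95 mod 4 = 3, 2441 mod 4 = 1, so the flip contributes +1; sign now -1
(2441/95): 2441 mod 95 = 66, so (2441/95) = (66/95)
factor out 2^1: 66 = 2^1·33; with 95 mod 8 = 7, (2/95) = +1; sign now -1; continue with (33/95)
flip (33/95) -> (95/33): both odd, 33 mod 4 = 1, 95 mod 4 = 3, so the flip contributes +1; sign now -1
(95/33): 95 mod 33 = 29, so (95/33) = (29/33)
flip (29/33) -> (33/29): both odd, 29 mod 4 = 1, 33 mod 4 = 1, so the flip contributes +1; sign now -1
(33/29): 33 mod 29 = 4, so (33/29) = (4/29)
factor out 2^2: 4 = 2^2·1; with 29 mod 8 = 5, (2/29) = -1; sign now -1; continue with (1/29)
reached (1/29) = 1, so the symbol is -1

-1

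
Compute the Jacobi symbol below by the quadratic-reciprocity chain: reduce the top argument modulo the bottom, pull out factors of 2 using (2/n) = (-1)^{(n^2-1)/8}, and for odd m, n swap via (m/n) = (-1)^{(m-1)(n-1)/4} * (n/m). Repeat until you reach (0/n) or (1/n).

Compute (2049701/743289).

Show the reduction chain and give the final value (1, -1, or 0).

-1

(2049701/743289): 2049701 mod 743289 = 563123, so (2049701/743289) = (563123/743289)
flip (563123/743289) -> (743289/563123): both odd, 563123 mod 4 = 3, 743289 mod 4 = 1, so the flip contributes +1; sign now +1
(743289/563123): 743289 mod 563123 = 180166, so (743289/563123) = (180166/563123)
factor out 2^1: 180166 = 2^1·90083; with 563123 mod 8 = 3, (2/563123) = -1; sign now -1; continue with (90083/563123)
flip (90083/563123) -> (563123/90083): both odd, 90083 mod 4 = 3, 563123 mod 4 = 3, so the flip contributes -1; sign now +1
(563123/90083): 563123 mod 90083 = 22625, so (563123/90083) = (22625/90083)
flip (22625/90083) -> (90083/22625): both odd, 22625 mod 4 = 1, 90083 mod 4 = 3, so the flip contributes +1; sign now +1
(90083/22625): 90083 mod 22625 = 22208, so (90083/22625) = (22208/22625)
factor out 2^6: 22208 = 2^6·347; with 22625 mod 8 = 1, (2/22625) = +1; sign now +1; continue with (347/22625)
flip (347/22625) -> (22625/347): both odd, 347 mod 4 = 3, 22625 mod 4 = 1, so the flip contributes +1; sign now +1
(22625/347): 22625 mod 347 = 70, so (22625/347) = (70/347)
factor out 2^1: 70 = 2^1·35; with 347 mod 8 = 3, (2/347) = -1; sign now -1; continue with (35/347)
flip (35/347) -> (347/35): both odd, 35 mod 4 = 3, 347 mod 4 = 3, so the flip contributes -1; sign now +1
(347/35): 347 mod 35 = 32, so (347/35) = (32/35)
factor out 2^5: 32 = 2^5·1; with 35 mod 8 = 3, (2/35) = -1; sign now -1; continue with (1/35)
reached (1/35) = 1, so the symbol is -1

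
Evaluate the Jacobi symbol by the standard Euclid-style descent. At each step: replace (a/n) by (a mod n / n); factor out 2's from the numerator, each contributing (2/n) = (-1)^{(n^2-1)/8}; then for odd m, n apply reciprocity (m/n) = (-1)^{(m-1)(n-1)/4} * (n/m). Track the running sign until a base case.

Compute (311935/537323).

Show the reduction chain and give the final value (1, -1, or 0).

reciprocity: (311935/537323) = -1·(537323/311935) since 311935 mod 4 = 3, 537323 mod 4 = 3; sign now -1
(537323/311935) = (225388/311935)   [reduce mod 311935]
225388 = 2^2·56347; (2/311935) = +1 since 311935 mod 8 = 7, so (225388/311935) = (+1)^2·(56347/311935); sign now -1
reciprocity: (56347/311935) = -1·(311935/56347) since 56347 mod 4 = 3, 311935 mod 4 = 3; sign now +1
(311935/56347) = (30200/56347)   [reduce mod 56347]
30200 = 2^3·3775; (2/56347) = -1 since 56347 mod 8 = 3, so (30200/56347) = (-1)^3·(3775/56347); sign now -1
reciprocity: (3775/56347) = -1·(56347/3775) since 3775 mod 4 = 3, 56347 mod 4 = 3; sign now +1
(56347/3775) = (3497/3775)   [reduce mod 3775]
reciprocity: (3497/3775) = +1·(3775/3497) since 3497 mod 4 = 1, 3775 mod 4 = 3; sign now +1
(3775/3497) = (278/3497)   [reduce mod 3497]
278 = 2^1·139; (2/3497) = +1 since 3497 mod 8 = 1, so (278/3497) = (+1)^1·(139/3497); sign now +1
reciprocity: (139/3497) = +1·(3497/139) since 139 mod 4 = 3, 3497 mod 4 = 1; sign now +1
(3497/139) = (22/139)   [reduce mod 139]
22 = 2^1·11; (2/139) = -1 since 139 mod 8 = 3, so (22/139) = (-1)^1·(11/139); sign now -1
reciprocity: (11/139) = -1·(139/11) since 11 mod 4 = 3, 139 mod 4 = 3; sign now +1
(139/11) = (7/11)   [reduce mod 11]
reciprocity: (7/11) = -1·(11/7) since 7 mod 4 = 3, 11 mod 4 = 3; sign now -1
(11/7) = (4/7)   [reduce mod 7]
4 = 2^2·1; (2/7) = +1 since 7 mod 8 = 7, so (4/7) = (+1)^2·(1/7); sign now -1
(1/7) = 1; final value = sign = -1

-1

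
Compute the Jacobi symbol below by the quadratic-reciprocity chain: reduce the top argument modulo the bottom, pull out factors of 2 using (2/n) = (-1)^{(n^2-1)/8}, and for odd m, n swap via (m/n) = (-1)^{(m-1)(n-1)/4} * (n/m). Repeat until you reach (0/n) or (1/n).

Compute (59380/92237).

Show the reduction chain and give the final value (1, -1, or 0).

1

59380 = 2^2·14845; (2/92237) = -1 since 92237 mod 8 = 5, so (59380/92237) = (-1)^2·(14845/92237); sign now +1
reciprocity: (14845/92237) = +1·(92237/14845) since 14845 mod 4 = 1, 92237 mod 4 = 1; sign now +1
(92237/14845) = (3167/14845)   [reduce mod 14845]
reciprocity: (3167/14845) = +1·(14845/3167) since 3167 mod 4 = 3, 14845 mod 4 = 1; sign now +1
(14845/3167) = (2177/3167)   [reduce mod 3167]
reciprocity: (2177/3167) = +1·(3167/2177) since 2177 mod 4 = 1, 3167 mod 4 = 3; sign now +1
(3167/2177) = (990/2177)   [reduce mod 2177]
990 = 2^1·495; (2/2177) = +1 since 2177 mod 8 = 1, so (990/2177) = (+1)^1·(495/2177); sign now +1
reciprocity: (495/2177) = +1·(2177/495) since 495 mod 4 = 3, 2177 mod 4 = 1; sign now +1
(2177/495) = (197/495)   [reduce mod 495]
reciprocity: (197/495) = +1·(495/197) since 197 mod 4 = 1, 495 mod 4 = 3; sign now +1
(495/197) = (101/197)   [reduce mod 197]
reciprocity: (101/197) = +1·(197/101) since 101 mod 4 = 1, 197 mod 4 = 1; sign now +1
(197/101) = (96/101)   [reduce mod 101]
96 = 2^5·3; (2/101) = -1 since 101 mod 8 = 5, so (96/101) = (-1)^5·(3/101); sign now -1
reciprocity: (3/101) = +1·(101/3) since 3 mod 4 = 3, 101 mod 4 = 1; sign now -1
(101/3) = (2/3)   [reduce mod 3]
2 = 2^1·1; (2/3) = -1 since 3 mod 8 = 3, so (2/3) = (-1)^1·(1/3); sign now +1
(1/3) = 1; final value = sign = +1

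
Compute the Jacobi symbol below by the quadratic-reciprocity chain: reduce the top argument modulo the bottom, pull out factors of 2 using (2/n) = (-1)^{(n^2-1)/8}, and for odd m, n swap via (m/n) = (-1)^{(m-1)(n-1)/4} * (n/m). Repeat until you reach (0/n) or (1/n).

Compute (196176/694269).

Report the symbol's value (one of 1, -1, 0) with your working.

0

196176 = 2^4·12261; (2/694269) = -1 since 694269 mod 8 = 5, so (196176/694269) = (-1)^4·(12261/694269); sign now +1
reciprocity: (12261/694269) = +1·(694269/12261) since 12261 mod 4 = 1, 694269 mod 4 = 1; sign now +1
(694269/12261) = (7653/12261)   [reduce mod 12261]
reciprocity: (7653/12261) = +1·(12261/7653) since 7653 mod 4 = 1, 12261 mod 4 = 1; sign now +1
(12261/7653) = (4608/7653)   [reduce mod 7653]
4608 = 2^9·9; (2/7653) = -1 since 7653 mod 8 = 5, so (4608/7653) = (-1)^9·(9/7653); sign now -1
reciprocity: (9/7653) = +1·(7653/9) since 9 mod 4 = 1, 7653 mod 4 = 1; sign now -1
(7653/9) = (3/9)   [reduce mod 9]
reciprocity: (3/9) = +1·(9/3) since 3 mod 4 = 3, 9 mod 4 = 1; sign now -1
(9/3) = (0/3)   [reduce mod 3]
(0/3) = 0   [gcd(a, n) > 1]; final value = 0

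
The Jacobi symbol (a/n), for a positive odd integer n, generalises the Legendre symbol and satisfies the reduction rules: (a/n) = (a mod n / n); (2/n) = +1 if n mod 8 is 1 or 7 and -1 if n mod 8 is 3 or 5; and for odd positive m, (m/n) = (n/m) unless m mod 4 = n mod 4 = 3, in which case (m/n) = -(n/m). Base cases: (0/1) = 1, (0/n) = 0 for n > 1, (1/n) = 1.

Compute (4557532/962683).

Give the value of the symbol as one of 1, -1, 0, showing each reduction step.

1

(4557532/962683): 4557532 mod 962683 = 706800, so (4557532/962683) = (706800/962683)
factor out 2^4: 706800 = 2^4·44175; with 962683 mod 8 = 3, (2/962683) = -1; sign now +1; continue with (44175/962683)
flip (44175/962683) -> (962683/44175): both odd, 44175 mod 4 = 3, 962683 mod 4 = 3, so the flip contributes -1; sign now -1
(962683/44175): 962683 mod 44175 = 35008, so (962683/44175) = (35008/44175)
factor out 2^6: 35008 = 2^6·547; with 44175 mod 8 = 7, (2/44175) = +1; sign now -1; continue with (547/44175)
flip (547/44175) -> (44175/547): both odd, 547 mod 4 = 3, 44175 mod 4 = 3, so the flip contributes -1; sign now +1
(44175/547): 44175 mod 547 = 415, so (44175/547) = (415/547)
flip (415/547) -> (547/415): both odd, 415 mod 4 = 3, 547 mod 4 = 3, so the flip contributes -1; sign now -1
(547/415): 547 mod 415 = 132, so (547/415) = (132/415)
factor out 2^2: 132 = 2^2·33; with 415 mod 8 = 7, (2/415) = +1; sign now -1; continue with (33/415)
flip (33/415) -> (415/33): both odd, 33 mod 4 = 1, 415 mod 4 = 3, so the flip contributes +1; sign now -1
(415/33): 415 mod 33 = 19, so (415/33) = (19/33)
flip (19/33) -> (33/19): both odd, 19 mod 4 = 3, 33 mod 4 = 1, so the flip contributes +1; sign now -1
(33/19): 33 mod 19 = 14, so (33/19) = (14/19)
factor out 2^1: 14 = 2^1·7; with 19 mod 8 = 3, (2/19) = -1; sign now +1; continue with (7/19)
flip (7/19) -> (19/7): both odd, 7 mod 4 = 3, 19 mod 4 = 3, so the flip contributes -1; sign now -1
(19/7): 19 mod 7 = 5, so (19/7) = (5/7)
flip (5/7) -> (7/5): both odd, 5 mod 4 = 1, 7 mod 4 = 3, so the flip contributes +1; sign now -1
(7/5): 7 mod 5 = 2, so (7/5) = (2/5)
factor out 2^1: 2 = 2^1·1; with 5 mod 8 = 5, (2/5) = -1; sign now +1; continue with (1/5)
reached (1/5) = 1, so the symbol is +1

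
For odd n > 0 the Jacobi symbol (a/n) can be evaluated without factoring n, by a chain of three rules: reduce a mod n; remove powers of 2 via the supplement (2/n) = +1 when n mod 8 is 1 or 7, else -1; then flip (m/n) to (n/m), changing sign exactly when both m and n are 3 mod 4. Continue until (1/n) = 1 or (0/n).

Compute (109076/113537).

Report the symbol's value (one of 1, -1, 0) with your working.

factor out 2^2: 109076 = 2^2·27269; with 113537 mod 8 = 1, (2/113537) = +1; sign now +1; continue with (27269/113537)
flip (27269/113537) -> (113537/27269): both odd, 27269 mod 4 = 1, 113537 mod 4 = 1, so the flip contributes +1; sign now +1
(113537/27269): 113537 mod 27269 = 4461, so (113537/27269) = (4461/27269)
flip (4461/27269) -> (27269/4461): both odd, 4461 mod 4 = 1, 27269 mod 4 = 1, so the flip contributes +1; sign now +1
(27269/4461): 27269 mod 4461 = 503, so (27269/4461) = (503/4461)
flip (503/4461) -> (4461/503): both odd, 503 mod 4 = 3, 4461 mod 4 = 1, so the flip contributes +1; sign now +1
(4461/503): 4461 mod 503 = 437, so (4461/503) = (437/503)
flip (437/503) -> (503/437): both odd, 437 mod 4 = 1, 503 mod 4 = 3, so the flip contributes +1; sign now +1
(503/437): 503 mod 437 = 66, so (503/437) = (66/437)
factor out 2^1: 66 = 2^1·33; with 437 mod 8 = 5, (2/437) = -1; sign now -1; continue with (33/437)
flip (33/437) -> (437/33): both odd, 33 mod 4 = 1, 437 mod 4 = 1, so the flip contributes +1; sign now -1
(437/33): 437 mod 33 = 8, so (437/33) = (8/33)
factor out 2^3: 8 = 2^3·1; with 33 mod 8 = 1, (2/33) = +1; sign now -1; continue with (1/33)
reached (1/33) = 1, so the symbol is -1

-1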